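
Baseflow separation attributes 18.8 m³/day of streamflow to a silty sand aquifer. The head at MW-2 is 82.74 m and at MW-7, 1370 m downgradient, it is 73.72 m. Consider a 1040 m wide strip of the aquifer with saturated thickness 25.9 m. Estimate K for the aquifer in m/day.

Cross-sectional area A = 1040 × 25.9 = 26936 m².
Hydraulic gradient i = (82.74 − 73.72) / 1370 = 9.02 / 1370 = 0.006584.
From Q = K·A·i, K = Q / (A·i) = 18.8 / (26936 × 0.006584) = 0.1060 m/day.

0.106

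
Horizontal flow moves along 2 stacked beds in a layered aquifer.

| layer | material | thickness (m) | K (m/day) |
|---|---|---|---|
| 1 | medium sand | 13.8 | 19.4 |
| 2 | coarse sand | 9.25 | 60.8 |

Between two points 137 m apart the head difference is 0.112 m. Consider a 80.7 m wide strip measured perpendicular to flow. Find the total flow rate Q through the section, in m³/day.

54.8

Flow is parallel to layering, so each bed carries its own Darcy discharge and the transmissivities add.
Σ(K_i·b_i) = 19.4×13.8 + 60.8×9.25 = 830.1 m²/day.
Hydraulic gradient i = Δh / L = 0.112 / 137 = 0.0008175.
Q = Σ(K_i·b_i) · W · i = 830.1 × 80.7 × 0.0008175 = 54.77 m³/day.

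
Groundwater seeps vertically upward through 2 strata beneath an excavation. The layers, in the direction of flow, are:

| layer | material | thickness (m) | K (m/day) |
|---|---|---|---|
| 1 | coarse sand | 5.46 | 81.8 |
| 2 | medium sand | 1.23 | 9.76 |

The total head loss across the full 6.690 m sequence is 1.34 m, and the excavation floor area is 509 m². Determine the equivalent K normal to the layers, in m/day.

Flow is perpendicular to layering, so the layers act in series and the equivalent K is the thickness-weighted harmonic mean.
Total thickness L = 5.46 + 1.23 = 6.690 m.
Σ(b_i/K_i) = 5.46/81.8 + 1.23/9.76 = 0.1928 d.
K_eq = L / Σ(b_i/K_i) = 6.690 / 0.1928 = 34.70 m/day.

34.7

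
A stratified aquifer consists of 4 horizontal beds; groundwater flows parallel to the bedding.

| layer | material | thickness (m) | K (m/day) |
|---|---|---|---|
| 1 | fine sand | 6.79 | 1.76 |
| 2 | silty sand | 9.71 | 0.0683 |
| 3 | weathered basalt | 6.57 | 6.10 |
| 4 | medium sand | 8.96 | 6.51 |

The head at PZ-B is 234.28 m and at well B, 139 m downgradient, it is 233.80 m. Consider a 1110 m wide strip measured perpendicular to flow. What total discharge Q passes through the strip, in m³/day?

426

Flow is parallel to layering, so each bed carries its own Darcy discharge and the transmissivities add.
Σ(K_i·b_i) = 1.76×6.79 + 0.0683×9.71 + 6.10×6.57 + 6.51×8.96 = 111.0 m²/day.
Hydraulic gradient i = (234.28 − 233.80) / 139 = 0.48 / 139 = 0.003453.
Q = Σ(K_i·b_i) · W · i = 111.0 × 1110 × 0.003453 = 425.6 m³/day.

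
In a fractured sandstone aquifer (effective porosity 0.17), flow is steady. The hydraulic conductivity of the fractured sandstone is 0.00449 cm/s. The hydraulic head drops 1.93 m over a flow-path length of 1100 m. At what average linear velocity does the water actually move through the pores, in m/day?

0.0400

Convert K: 0.00449 cm/s × 864 = 3.879 m/day.
Hydraulic gradient i = Δh / L = 1.93 / 1100 = 0.001755.
Darcy flux q = K · i = 3.879 × 0.001755 = 0.006807 m/day.
Seepage velocity v = q / n_e = 0.006807 / 0.17 = 0.04004 m/day.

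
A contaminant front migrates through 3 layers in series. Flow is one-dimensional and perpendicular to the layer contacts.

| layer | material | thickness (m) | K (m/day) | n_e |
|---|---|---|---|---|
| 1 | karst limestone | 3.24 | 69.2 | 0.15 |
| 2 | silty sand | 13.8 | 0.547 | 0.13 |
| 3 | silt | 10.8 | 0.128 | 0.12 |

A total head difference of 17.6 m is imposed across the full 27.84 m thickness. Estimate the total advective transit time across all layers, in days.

22.3

With flow normal to the layers, continuity requires the same specific discharge q through every layer.
Σ(b_i/K_i) = 3.24/69.2 + 13.8/0.547 + 10.8/0.128 = 109.7 d.
q = Δh / Σ(b_i/K_i) = 17.6 / 109.7 = 0.1605 m/day.
In each layer the seepage velocity is v_i = q/n_i, so the layer transit time is t_i = b_i·n_i / q:
  layer 1 (karst limestone): t_1 = 3.24 × 0.15 / 0.1605 = 3.028 d
  layer 2 (silty sand): t_2 = 13.8 × 0.13 / 0.1605 = 11.18 d
  layer 3 (silt): t_3 = 10.8 × 0.12 / 0.1605 = 8.074 d
Total t = Σ t_i = 22.28 days.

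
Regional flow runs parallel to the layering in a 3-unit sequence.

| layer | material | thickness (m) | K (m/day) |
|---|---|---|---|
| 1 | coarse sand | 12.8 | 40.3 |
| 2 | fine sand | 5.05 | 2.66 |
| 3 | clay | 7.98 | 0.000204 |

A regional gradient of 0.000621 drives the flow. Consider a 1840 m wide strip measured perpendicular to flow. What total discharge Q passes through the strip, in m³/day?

Flow is parallel to layering, so each bed carries its own Darcy discharge and the transmissivities add.
Σ(K_i·b_i) = 40.3×12.8 + 2.66×5.05 + 0.000204×7.98 = 529.3 m²/day.
Hydraulic gradient i = 0.000621.
Q = Σ(K_i·b_i) · W · i = 529.3 × 1840 × 0.0006210 = 604.8 m³/day.

605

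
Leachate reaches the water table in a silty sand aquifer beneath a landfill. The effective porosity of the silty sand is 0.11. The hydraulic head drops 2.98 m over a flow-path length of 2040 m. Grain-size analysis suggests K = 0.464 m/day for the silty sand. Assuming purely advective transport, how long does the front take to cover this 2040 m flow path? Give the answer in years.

906

Hydraulic gradient i = Δh / L = 2.98 / 2040 = 0.001461.
Darcy flux q = K · i = 0.4640 × 0.001461 = 0.0006778 m/day.
Seepage velocity v = q / n_e = 0.0006778 / 0.11 = 0.006162 m/day.
Travel time t = L / v = 2040 / 0.006162 = 3.311e+05 days = 906.4 years.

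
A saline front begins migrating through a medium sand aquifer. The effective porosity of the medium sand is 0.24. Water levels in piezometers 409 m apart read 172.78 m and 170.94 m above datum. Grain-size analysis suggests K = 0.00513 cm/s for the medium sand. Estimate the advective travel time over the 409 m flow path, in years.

13.5

Convert K: 0.00513 cm/s × 864 = 4.432 m/day.
Hydraulic gradient i = (172.78 − 170.94) / 409 = 1.84 / 409 = 0.004499.
Darcy flux q = K · i = 4.432 × 0.004499 = 0.01994 m/day.
Seepage velocity v = q / n_e = 0.01994 / 0.24 = 0.08308 m/day.
Travel time t = L / v = 409 / 0.08308 = 4923 days = 13.48 years.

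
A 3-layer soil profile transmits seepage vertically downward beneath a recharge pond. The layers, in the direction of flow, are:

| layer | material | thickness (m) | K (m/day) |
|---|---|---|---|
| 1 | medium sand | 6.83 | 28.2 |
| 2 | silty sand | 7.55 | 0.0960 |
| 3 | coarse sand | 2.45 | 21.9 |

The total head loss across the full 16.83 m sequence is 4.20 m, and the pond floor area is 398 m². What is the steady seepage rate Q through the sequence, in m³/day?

21.2

Flow is perpendicular to layering, so the layers act in series and the equivalent K is the thickness-weighted harmonic mean.
Total thickness L = 6.83 + 7.55 + 2.45 = 16.83 m.
Σ(b_i/K_i) = 6.83/28.2 + 7.55/0.0960 + 2.45/21.9 = 79.00 d.
K_eq = L / Σ(b_i/K_i) = 16.83 / 79.00 = 0.2130 m/day.
Q = K_eq · A · (Δh/L) = 0.2130 × 398 × (4.20/16.83) = 21.16 m³/day.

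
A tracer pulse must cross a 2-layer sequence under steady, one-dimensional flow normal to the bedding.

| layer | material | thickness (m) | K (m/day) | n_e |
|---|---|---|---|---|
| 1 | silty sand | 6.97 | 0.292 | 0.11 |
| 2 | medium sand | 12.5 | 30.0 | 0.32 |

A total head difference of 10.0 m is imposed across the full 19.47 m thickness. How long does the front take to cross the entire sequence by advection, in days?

With flow normal to the layers, continuity requires the same specific discharge q through every layer.
Σ(b_i/K_i) = 6.97/0.292 + 12.5/30.0 = 24.29 d.
q = Δh / Σ(b_i/K_i) = 10.0 / 24.29 = 0.4118 m/day.
In each layer the seepage velocity is v_i = q/n_i, so the layer transit time is t_i = b_i·n_i / q:
  layer 1 (silty sand): t_1 = 6.97 × 0.11 / 0.4118 = 1.862 d
  layer 2 (medium sand): t_2 = 12.5 × 0.32 / 0.4118 = 9.715 d
Total t = Σ t_i = 11.58 days.

11.6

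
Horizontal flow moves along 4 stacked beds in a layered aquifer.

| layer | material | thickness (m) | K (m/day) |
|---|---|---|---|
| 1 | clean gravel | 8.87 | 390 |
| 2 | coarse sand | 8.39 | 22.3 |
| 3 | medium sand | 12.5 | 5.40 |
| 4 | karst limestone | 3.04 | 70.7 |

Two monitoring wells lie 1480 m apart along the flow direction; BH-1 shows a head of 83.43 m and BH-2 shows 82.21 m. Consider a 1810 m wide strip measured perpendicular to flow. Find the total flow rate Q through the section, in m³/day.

5860

Flow is parallel to layering, so each bed carries its own Darcy discharge and the transmissivities add.
Σ(K_i·b_i) = 390×8.87 + 22.3×8.39 + 5.40×12.5 + 70.7×3.04 = 3929 m²/day.
Hydraulic gradient i = (83.43 − 82.21) / 1480 = 1.22 / 1480 = 0.0008243.
Q = Σ(K_i·b_i) · W · i = 3929 × 1810 × 0.0008243 = 5862 m³/day.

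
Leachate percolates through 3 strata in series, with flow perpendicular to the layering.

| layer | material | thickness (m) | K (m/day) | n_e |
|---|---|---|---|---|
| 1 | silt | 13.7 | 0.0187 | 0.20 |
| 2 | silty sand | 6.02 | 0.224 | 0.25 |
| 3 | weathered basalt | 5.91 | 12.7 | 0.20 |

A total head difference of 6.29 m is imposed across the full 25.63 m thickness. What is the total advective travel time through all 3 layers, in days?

656

With flow normal to the layers, continuity requires the same specific discharge q through every layer.
Σ(b_i/K_i) = 13.7/0.0187 + 6.02/0.224 + 5.91/12.7 = 760.0 d.
q = Δh / Σ(b_i/K_i) = 6.29 / 760.0 = 0.008277 m/day.
In each layer the seepage velocity is v_i = q/n_i, so the layer transit time is t_i = b_i·n_i / q:
  layer 1 (silt): t_1 = 13.7 × 0.20 / 0.008277 = 331.0 d
  layer 2 (silty sand): t_2 = 6.02 × 0.25 / 0.008277 = 181.8 d
  layer 3 (weathered basalt): t_3 = 5.91 × 0.20 / 0.008277 = 142.8 d
Total t = Σ t_i = 655.7 days.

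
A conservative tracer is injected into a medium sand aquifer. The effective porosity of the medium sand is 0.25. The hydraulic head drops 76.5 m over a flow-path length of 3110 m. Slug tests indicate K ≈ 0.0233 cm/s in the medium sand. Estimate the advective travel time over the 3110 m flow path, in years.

Convert K: 0.0233 cm/s × 864 = 20.13 m/day.
Hydraulic gradient i = Δh / L = 76.5 / 3110 = 0.02460.
Darcy flux q = K · i = 20.13 × 0.02460 = 0.4952 m/day.
Seepage velocity v = q / n_e = 0.4952 / 0.25 = 1.981 m/day.
Travel time t = L / v = 3110 / 1.981 = 1570 days = 4.299 years.

4.30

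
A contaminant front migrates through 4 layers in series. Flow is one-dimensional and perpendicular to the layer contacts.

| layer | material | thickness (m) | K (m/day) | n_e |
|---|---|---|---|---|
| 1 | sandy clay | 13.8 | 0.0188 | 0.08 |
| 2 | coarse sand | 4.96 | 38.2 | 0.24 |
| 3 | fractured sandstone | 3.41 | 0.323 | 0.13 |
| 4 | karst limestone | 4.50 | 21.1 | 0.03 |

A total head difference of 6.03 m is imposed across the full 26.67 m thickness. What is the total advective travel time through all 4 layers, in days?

With flow normal to the layers, continuity requires the same specific discharge q through every layer.
Σ(b_i/K_i) = 13.8/0.0188 + 4.96/38.2 + 3.41/0.323 + 4.50/21.1 = 744.9 d.
q = Δh / Σ(b_i/K_i) = 6.03 / 744.9 = 0.008095 m/day.
In each layer the seepage velocity is v_i = q/n_i, so the layer transit time is t_i = b_i·n_i / q:
  layer 1 (sandy clay): t_1 = 13.8 × 0.08 / 0.008095 = 136.4 d
  layer 2 (coarse sand): t_2 = 4.96 × 0.24 / 0.008095 = 147.1 d
  layer 3 (fractured sandstone): t_3 = 3.41 × 0.13 / 0.008095 = 54.77 d
  layer 4 (karst limestone): t_4 = 4.50 × 0.03 / 0.008095 = 16.68 d
Total t = Σ t_i = 354.9 days.

355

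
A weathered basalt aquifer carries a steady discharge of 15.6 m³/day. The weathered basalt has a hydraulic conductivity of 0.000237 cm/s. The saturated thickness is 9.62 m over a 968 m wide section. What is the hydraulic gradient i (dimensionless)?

0.00818

Convert K: 0.000237 cm/s × 864 = 0.2048 m/day.
Cross-sectional area A = 968 × 9.62 = 9312 m².
From Q = K·A·i, i = Q / (K·A) = 15.6 / (0.2048 × 9312) = 0.008181.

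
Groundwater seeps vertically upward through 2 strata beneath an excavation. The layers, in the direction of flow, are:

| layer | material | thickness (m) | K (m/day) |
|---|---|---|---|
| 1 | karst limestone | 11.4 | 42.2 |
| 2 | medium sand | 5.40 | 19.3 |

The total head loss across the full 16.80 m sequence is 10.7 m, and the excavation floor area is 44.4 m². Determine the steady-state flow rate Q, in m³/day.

864

Flow is perpendicular to layering, so the layers act in series and the equivalent K is the thickness-weighted harmonic mean.
Total thickness L = 11.4 + 5.40 = 16.80 m.
Σ(b_i/K_i) = 11.4/42.2 + 5.40/19.3 = 0.5499 d.
K_eq = L / Σ(b_i/K_i) = 16.80 / 0.5499 = 30.55 m/day.
Q = K_eq · A · (Δh/L) = 30.55 × 44.4 × (10.7/16.80) = 863.9 m³/day.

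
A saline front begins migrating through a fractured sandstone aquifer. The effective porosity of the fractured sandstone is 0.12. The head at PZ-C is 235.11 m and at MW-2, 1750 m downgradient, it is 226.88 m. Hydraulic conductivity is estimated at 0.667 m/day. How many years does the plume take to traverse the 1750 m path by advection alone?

183

Hydraulic gradient i = (235.11 − 226.88) / 1750 = 8.23 / 1750 = 0.004703.
Darcy flux q = K · i = 0.6670 × 0.004703 = 0.003137 m/day.
Seepage velocity v = q / n_e = 0.003137 / 0.12 = 0.02614 m/day.
Travel time t = L / v = 1750 / 0.02614 = 66947 days = 183.3 years.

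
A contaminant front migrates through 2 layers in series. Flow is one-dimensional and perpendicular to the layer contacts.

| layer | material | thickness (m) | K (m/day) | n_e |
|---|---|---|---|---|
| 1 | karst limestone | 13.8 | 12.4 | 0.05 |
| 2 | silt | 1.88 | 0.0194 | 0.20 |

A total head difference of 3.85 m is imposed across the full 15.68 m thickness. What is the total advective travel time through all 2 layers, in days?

With flow normal to the layers, continuity requires the same specific discharge q through every layer.
Σ(b_i/K_i) = 13.8/12.4 + 1.88/0.0194 = 98.02 d.
q = Δh / Σ(b_i/K_i) = 3.85 / 98.02 = 0.03928 m/day.
In each layer the seepage velocity is v_i = q/n_i, so the layer transit time is t_i = b_i·n_i / q:
  layer 1 (karst limestone): t_1 = 13.8 × 0.05 / 0.03928 = 17.57 d
  layer 2 (silt): t_2 = 1.88 × 0.20 / 0.03928 = 9.573 d
Total t = Σ t_i = 27.14 days.

27.1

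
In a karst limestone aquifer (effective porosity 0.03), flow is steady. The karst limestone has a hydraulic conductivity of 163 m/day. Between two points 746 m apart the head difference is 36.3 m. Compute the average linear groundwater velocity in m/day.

264

Hydraulic gradient i = Δh / L = 36.3 / 746 = 0.04866.
Darcy flux q = K · i = 163.0 × 0.04866 = 7.932 m/day.
Seepage velocity v = q / n_e = 7.932 / 0.03 = 264.4 m/day.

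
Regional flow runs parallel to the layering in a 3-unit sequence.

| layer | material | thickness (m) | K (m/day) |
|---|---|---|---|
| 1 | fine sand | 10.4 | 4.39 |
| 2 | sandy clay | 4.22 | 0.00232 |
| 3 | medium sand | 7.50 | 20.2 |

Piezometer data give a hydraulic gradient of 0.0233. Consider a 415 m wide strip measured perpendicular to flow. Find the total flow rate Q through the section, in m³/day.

1910

Flow is parallel to layering, so each bed carries its own Darcy discharge and the transmissivities add.
Σ(K_i·b_i) = 4.39×10.4 + 0.00232×4.22 + 20.2×7.50 = 197.2 m²/day.
Hydraulic gradient i = 0.0233.
Q = Σ(K_i·b_i) · W · i = 197.2 × 415 × 0.02330 = 1906 m³/day.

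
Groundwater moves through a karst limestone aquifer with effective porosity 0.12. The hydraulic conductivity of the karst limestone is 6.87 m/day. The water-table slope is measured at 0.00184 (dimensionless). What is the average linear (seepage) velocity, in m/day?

0.105

Hydraulic gradient i = 0.00184.
Darcy flux q = K · i = 6.870 × 0.001840 = 0.01264 m/day.
Seepage velocity v = q / n_e = 0.01264 / 0.12 = 0.1053 m/day.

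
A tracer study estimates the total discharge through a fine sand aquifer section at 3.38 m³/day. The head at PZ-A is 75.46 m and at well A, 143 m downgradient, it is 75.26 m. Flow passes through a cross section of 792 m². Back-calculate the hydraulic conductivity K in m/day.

Hydraulic gradient i = (75.46 − 75.26) / 143 = 0.2 / 143 = 0.001399.
From Q = K·A·i, K = Q / (A·i) = 3.38 / (792.0 × 0.001399) = 3.051 m/day.

3.05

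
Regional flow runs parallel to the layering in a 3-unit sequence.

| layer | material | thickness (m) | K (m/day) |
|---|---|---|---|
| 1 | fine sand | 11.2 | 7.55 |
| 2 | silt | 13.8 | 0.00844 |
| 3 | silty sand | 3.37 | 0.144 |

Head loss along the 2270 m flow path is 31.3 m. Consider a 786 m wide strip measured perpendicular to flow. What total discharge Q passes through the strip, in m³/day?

Flow is parallel to layering, so each bed carries its own Darcy discharge and the transmissivities add.
Σ(K_i·b_i) = 7.55×11.2 + 0.00844×13.8 + 0.144×3.37 = 85.16 m²/day.
Hydraulic gradient i = Δh / L = 31.3 / 2270 = 0.01379.
Q = Σ(K_i·b_i) · W · i = 85.16 × 786 × 0.01379 = 923.0 m³/day.

923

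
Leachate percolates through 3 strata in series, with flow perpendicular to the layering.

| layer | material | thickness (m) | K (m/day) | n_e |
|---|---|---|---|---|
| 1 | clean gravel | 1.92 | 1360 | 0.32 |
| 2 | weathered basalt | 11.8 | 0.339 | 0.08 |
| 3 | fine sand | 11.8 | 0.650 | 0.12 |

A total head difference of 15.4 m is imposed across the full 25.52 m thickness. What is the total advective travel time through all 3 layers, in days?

10.2

With flow normal to the layers, continuity requires the same specific discharge q through every layer.
Σ(b_i/K_i) = 1.92/1360 + 11.8/0.339 + 11.8/0.650 = 52.96 d.
q = Δh / Σ(b_i/K_i) = 15.4 / 52.96 = 0.2908 m/day.
In each layer the seepage velocity is v_i = q/n_i, so the layer transit time is t_i = b_i·n_i / q:
  layer 1 (clean gravel): t_1 = 1.92 × 0.32 / 0.2908 = 2.113 d
  layer 2 (weathered basalt): t_2 = 11.8 × 0.08 / 0.2908 = 3.247 d
  layer 3 (fine sand): t_3 = 11.8 × 0.12 / 0.2908 = 4.870 d
Total t = Σ t_i = 10.23 days.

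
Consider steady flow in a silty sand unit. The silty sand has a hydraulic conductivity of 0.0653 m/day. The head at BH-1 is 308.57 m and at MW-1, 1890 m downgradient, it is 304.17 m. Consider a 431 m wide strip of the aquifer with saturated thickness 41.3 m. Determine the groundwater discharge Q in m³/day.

2.71

Cross-sectional area A = 431 × 41.3 = 17800 m².
Hydraulic gradient i = (308.57 − 304.17) / 1890 = 4.4 / 1890 = 0.002328.
Darcy's law: Q = K · A · i = 0.06530 × 17800 × 0.002328 = 2.706 m³/day.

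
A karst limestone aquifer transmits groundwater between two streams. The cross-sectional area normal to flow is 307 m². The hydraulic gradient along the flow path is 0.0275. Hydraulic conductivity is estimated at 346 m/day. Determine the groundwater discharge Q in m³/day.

2920

Hydraulic gradient i = 0.0275.
Darcy's law: Q = K · A · i = 346.0 × 307.0 × 0.02750 = 2921 m³/day.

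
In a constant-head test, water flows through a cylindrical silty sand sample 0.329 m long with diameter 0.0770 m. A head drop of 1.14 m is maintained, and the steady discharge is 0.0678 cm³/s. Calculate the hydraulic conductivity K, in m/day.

0.363

Cross-sectional area A = π·(d/2)² = π × (0.0770/2)² = 0.004657 m².
Convert discharge: 0.0678 cm³/s = 6.780e-08 m³/s.
Darcy's law rearranged: K = Q·L / (A·Δh) = 6.780e-08 × 0.329 / (0.004657 × 1.14) = 4.202e-06 m/s = 0.3630 m/day.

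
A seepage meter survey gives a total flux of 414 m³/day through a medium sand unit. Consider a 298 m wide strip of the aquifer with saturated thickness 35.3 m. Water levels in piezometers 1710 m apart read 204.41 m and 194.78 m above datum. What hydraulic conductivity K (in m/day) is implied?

6.99

Cross-sectional area A = 298 × 35.3 = 10519 m².
Hydraulic gradient i = (204.41 − 194.78) / 1710 = 9.63 / 1710 = 0.005632.
From Q = K·A·i, K = Q / (A·i) = 414 / (10519 × 0.005632) = 6.988 m/day.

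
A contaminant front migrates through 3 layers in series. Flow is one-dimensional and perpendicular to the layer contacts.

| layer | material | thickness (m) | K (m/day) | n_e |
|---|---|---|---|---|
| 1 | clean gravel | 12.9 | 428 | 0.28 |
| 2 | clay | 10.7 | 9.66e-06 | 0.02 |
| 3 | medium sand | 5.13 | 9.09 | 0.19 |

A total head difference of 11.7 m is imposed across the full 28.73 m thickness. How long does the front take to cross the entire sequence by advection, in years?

1240

With flow normal to the layers, continuity requires the same specific discharge q through every layer.
Σ(b_i/K_i) = 12.9/428 + 10.7/9.66e-06 + 5.13/9.09 = 1.108e+06 d.
q = Δh / Σ(b_i/K_i) = 11.7 / 1.108e+06 = 1.056e-05 m/day.
In each layer the seepage velocity is v_i = q/n_i, so the layer transit time is t_i = b_i·n_i / q:
  layer 1 (clean gravel): t_1 = 12.9 × 0.28 / 1.056e-05 = 3.420e+05 d
  layer 2 (clay): t_2 = 10.7 × 0.02 / 1.056e-05 = 20260 d
  layer 3 (medium sand): t_3 = 5.13 × 0.19 / 1.056e-05 = 92277 d
Total t = Σ t_i = 4.545e+05 days = 1244 years.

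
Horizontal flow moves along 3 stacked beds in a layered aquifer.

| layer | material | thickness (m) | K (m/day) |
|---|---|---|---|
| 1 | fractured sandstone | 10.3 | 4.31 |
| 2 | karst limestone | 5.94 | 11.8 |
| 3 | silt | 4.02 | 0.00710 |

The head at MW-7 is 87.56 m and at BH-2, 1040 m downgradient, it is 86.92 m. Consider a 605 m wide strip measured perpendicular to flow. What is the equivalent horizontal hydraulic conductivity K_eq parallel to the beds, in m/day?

Flow is parallel to layering, so each bed carries its own Darcy discharge and the transmissivities add.
Σ(K_i·b_i) = 4.31×10.3 + 11.8×5.94 + 0.00710×4.02 = 114.5 m²/day.
Total thickness b = 20.26 m, so K_eq = Σ(K_i·b_i)/b = 5.652 m/day.

5.65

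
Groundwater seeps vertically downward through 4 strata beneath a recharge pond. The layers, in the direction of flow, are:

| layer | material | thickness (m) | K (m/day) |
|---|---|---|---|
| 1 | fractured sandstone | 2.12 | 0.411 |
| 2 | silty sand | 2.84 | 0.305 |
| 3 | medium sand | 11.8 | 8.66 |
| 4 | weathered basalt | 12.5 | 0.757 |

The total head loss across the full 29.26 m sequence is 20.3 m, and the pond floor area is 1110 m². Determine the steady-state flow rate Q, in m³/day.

Flow is perpendicular to layering, so the layers act in series and the equivalent K is the thickness-weighted harmonic mean.
Total thickness L = 2.12 + 2.84 + 11.8 + 12.5 = 29.26 m.
Σ(b_i/K_i) = 2.12/0.411 + 2.84/0.305 + 11.8/8.66 + 12.5/0.757 = 32.34 d.
K_eq = L / Σ(b_i/K_i) = 29.26 / 32.34 = 0.9046 m/day.
Q = K_eq · A · (Δh/L) = 0.9046 × 1110 × (20.3/29.26) = 696.7 m³/day.

697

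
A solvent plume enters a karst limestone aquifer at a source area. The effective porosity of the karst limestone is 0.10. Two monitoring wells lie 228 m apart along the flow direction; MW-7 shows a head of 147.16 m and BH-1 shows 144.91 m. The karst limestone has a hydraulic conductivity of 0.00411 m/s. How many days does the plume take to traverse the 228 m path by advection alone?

6.51

Convert K: 0.00411 m/s × 86400 = 355.1 m/day.
Hydraulic gradient i = (147.16 − 144.91) / 228 = 2.25 / 228 = 0.009868.
Darcy flux q = K · i = 355.1 × 0.009868 = 3.504 m/day.
Seepage velocity v = q / n_e = 3.504 / 0.10 = 35.04 m/day.
Travel time t = L / v = 228 / 35.04 = 6.506 days.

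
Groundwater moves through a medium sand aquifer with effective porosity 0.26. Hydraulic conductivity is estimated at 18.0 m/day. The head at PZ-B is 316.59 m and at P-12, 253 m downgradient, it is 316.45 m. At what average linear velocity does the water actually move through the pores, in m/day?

0.0383

Hydraulic gradient i = (316.59 − 316.45) / 253 = 0.14 / 253 = 0.0005534.
Darcy flux q = K · i = 18.00 × 0.0005534 = 0.009960 m/day.
Seepage velocity v = q / n_e = 0.009960 / 0.26 = 0.03831 m/day.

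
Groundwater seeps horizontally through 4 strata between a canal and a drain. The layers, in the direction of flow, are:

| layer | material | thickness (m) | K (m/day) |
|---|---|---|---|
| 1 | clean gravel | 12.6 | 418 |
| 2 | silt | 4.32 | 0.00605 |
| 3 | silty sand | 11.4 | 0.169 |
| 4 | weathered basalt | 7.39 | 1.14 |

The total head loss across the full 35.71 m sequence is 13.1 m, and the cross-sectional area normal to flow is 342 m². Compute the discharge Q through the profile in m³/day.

Flow is perpendicular to layering, so the layers act in series and the equivalent K is the thickness-weighted harmonic mean.
Total thickness L = 12.6 + 4.32 + 11.4 + 7.39 = 35.71 m.
Σ(b_i/K_i) = 12.6/418 + 4.32/0.00605 + 11.4/0.169 + 7.39/1.14 = 788.0 d.
K_eq = L / Σ(b_i/K_i) = 35.71 / 788.0 = 0.04532 m/day.
Q = K_eq · A · (Δh/L) = 0.04532 × 342 × (13.1/35.71) = 5.685 m³/day.

5.69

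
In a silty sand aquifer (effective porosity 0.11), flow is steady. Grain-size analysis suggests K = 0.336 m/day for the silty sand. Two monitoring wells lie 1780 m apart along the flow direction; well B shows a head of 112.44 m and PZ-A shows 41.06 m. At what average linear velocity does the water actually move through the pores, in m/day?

0.122

Hydraulic gradient i = (112.44 − 41.06) / 1780 = 71.38 / 1780 = 0.04010.
Darcy flux q = K · i = 0.3360 × 0.04010 = 0.01347 m/day.
Seepage velocity v = q / n_e = 0.01347 / 0.11 = 0.1225 m/day.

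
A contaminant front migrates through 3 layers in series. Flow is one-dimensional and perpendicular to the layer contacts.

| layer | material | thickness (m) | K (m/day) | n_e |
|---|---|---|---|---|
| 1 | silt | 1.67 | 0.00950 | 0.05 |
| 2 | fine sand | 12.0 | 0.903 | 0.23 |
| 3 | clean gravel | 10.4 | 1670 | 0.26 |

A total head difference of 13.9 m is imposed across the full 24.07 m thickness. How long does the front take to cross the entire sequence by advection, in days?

With flow normal to the layers, continuity requires the same specific discharge q through every layer.
Σ(b_i/K_i) = 1.67/0.00950 + 12.0/0.903 + 10.4/1670 = 189.1 d.
q = Δh / Σ(b_i/K_i) = 13.9 / 189.1 = 0.07351 m/day.
In each layer the seepage velocity is v_i = q/n_i, so the layer transit time is t_i = b_i·n_i / q:
  layer 1 (silt): t_1 = 1.67 × 0.05 / 0.07351 = 1.136 d
  layer 2 (fine sand): t_2 = 12.0 × 0.23 / 0.07351 = 37.54 d
  layer 3 (clean gravel): t_3 = 10.4 × 0.26 / 0.07351 = 36.78 d
Total t = Σ t_i = 75.46 days.

75.5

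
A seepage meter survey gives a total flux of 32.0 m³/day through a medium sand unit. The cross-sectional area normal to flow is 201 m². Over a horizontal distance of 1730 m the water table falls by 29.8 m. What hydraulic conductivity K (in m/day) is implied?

Hydraulic gradient i = Δh / L = 29.8 / 1730 = 0.01723.
From Q = K·A·i, K = Q / (A·i) = 32.0 / (201.0 × 0.01723) = 9.242 m/day.

9.24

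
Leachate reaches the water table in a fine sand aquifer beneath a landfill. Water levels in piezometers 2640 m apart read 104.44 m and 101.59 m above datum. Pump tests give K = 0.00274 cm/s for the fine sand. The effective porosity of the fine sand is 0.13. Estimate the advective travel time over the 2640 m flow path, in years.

368

Convert K: 0.00274 cm/s × 864 = 2.367 m/day.
Hydraulic gradient i = (104.44 − 101.59) / 2640 = 2.85 / 2640 = 0.001080.
Darcy flux q = K · i = 2.367 × 0.001080 = 0.002556 m/day.
Seepage velocity v = q / n_e = 0.002556 / 0.13 = 0.01966 m/day.
Travel time t = L / v = 2640 / 0.01966 = 1.343e+05 days = 367.7 years.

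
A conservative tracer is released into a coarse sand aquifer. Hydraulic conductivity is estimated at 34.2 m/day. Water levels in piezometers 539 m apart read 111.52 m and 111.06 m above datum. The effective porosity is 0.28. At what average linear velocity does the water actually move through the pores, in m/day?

Hydraulic gradient i = (111.52 − 111.06) / 539 = 0.46 / 539 = 0.0008534.
Darcy flux q = K · i = 34.20 × 0.0008534 = 0.02919 m/day.
Seepage velocity v = q / n_e = 0.02919 / 0.28 = 0.1042 m/day.

0.104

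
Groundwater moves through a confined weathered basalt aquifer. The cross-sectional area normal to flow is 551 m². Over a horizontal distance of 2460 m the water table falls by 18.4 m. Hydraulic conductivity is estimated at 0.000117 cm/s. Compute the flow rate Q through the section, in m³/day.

Convert K: 0.000117 cm/s × 864 = 0.1011 m/day.
Hydraulic gradient i = Δh / L = 18.4 / 2460 = 0.007480.
Darcy's law: Q = K · A · i = 0.1011 × 551.0 × 0.007480 = 0.4166 m³/day.

0.417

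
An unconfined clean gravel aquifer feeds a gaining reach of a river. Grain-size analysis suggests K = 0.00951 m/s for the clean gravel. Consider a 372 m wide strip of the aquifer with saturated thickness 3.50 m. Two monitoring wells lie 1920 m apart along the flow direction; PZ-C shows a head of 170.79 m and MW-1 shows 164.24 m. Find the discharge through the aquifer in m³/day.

Convert K: 0.00951 m/s × 86400 = 821.7 m/day.
Cross-sectional area A = 372 × 3.50 = 1302 m².
Hydraulic gradient i = (170.79 − 164.24) / 1920 = 6.55 / 1920 = 0.003411.
Darcy's law: Q = K · A · i = 821.7 × 1302 × 0.003411 = 3650 m³/day.

3650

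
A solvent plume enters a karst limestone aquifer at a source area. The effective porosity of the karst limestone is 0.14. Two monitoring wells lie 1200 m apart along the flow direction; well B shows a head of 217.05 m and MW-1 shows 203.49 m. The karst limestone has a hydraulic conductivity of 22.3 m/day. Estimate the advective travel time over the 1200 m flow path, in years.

1.83

Hydraulic gradient i = (217.05 − 203.49) / 1200 = 13.56 / 1200 = 0.01130.
Darcy flux q = K · i = 22.30 × 0.01130 = 0.2520 m/day.
Seepage velocity v = q / n_e = 0.2520 / 0.14 = 1.800 m/day.
Travel time t = L / v = 1200 / 1.800 = 666.7 days = 1.825 years.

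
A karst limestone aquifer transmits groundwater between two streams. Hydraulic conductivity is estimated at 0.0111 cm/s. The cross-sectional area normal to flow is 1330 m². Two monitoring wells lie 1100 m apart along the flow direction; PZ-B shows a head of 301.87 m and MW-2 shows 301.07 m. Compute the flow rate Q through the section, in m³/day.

9.28

Convert K: 0.0111 cm/s × 864 = 9.590 m/day.
Hydraulic gradient i = (301.87 − 301.07) / 1100 = 0.8 / 1100 = 0.0007273.
Darcy's law: Q = K · A · i = 9.590 × 1330 × 0.0007273 = 9.277 m³/day.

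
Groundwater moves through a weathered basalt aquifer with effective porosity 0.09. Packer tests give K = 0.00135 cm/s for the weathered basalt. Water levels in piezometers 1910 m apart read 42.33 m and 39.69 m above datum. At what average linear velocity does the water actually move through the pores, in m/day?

Convert K: 0.00135 cm/s × 864 = 1.166 m/day.
Hydraulic gradient i = (42.33 − 39.69) / 1910 = 2.64 / 1910 = 0.001382.
Darcy flux q = K · i = 1.166 × 0.001382 = 0.001612 m/day.
Seepage velocity v = q / n_e = 0.001612 / 0.09 = 0.01791 m/day.

0.0179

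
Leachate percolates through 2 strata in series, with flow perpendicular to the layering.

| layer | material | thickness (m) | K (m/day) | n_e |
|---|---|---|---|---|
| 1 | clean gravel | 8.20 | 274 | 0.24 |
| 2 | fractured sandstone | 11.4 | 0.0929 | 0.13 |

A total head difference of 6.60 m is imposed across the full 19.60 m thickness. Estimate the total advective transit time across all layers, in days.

With flow normal to the layers, continuity requires the same specific discharge q through every layer.
Σ(b_i/K_i) = 8.20/274 + 11.4/0.0929 = 122.7 d.
q = Δh / Σ(b_i/K_i) = 6.60 / 122.7 = 0.05377 m/day.
In each layer the seepage velocity is v_i = q/n_i, so the layer transit time is t_i = b_i·n_i / q:
  layer 1 (clean gravel): t_1 = 8.20 × 0.24 / 0.05377 = 36.60 d
  layer 2 (fractured sandstone): t_2 = 11.4 × 0.13 / 0.05377 = 27.56 d
Total t = Σ t_i = 64.16 days.

64.2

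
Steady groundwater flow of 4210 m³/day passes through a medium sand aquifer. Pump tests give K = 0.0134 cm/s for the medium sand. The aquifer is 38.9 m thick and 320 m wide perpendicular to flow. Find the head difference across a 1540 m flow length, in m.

45.0

Convert K: 0.0134 cm/s × 864 = 11.58 m/day.
Cross-sectional area A = 320 × 38.9 = 12448 m².
From Q = K·A·i, i = Q / (K·A) = 4210 / (11.58 × 12448) = 0.02921.
Head loss Δh = i · L = 0.02921 × 1540 = 44.99 m.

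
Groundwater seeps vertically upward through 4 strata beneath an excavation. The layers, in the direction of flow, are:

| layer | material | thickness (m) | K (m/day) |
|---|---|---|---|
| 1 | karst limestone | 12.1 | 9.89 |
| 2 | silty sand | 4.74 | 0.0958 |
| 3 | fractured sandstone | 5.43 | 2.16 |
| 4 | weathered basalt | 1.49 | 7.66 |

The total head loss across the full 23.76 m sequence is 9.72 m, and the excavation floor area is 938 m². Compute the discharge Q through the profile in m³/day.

171

Flow is perpendicular to layering, so the layers act in series and the equivalent K is the thickness-weighted harmonic mean.
Total thickness L = 12.1 + 4.74 + 5.43 + 1.49 = 23.76 m.
Σ(b_i/K_i) = 12.1/9.89 + 4.74/0.0958 + 5.43/2.16 + 1.49/7.66 = 53.41 d.
K_eq = L / Σ(b_i/K_i) = 23.76 / 53.41 = 0.4449 m/day.
Q = K_eq · A · (Δh/L) = 0.4449 × 938 × (9.72/23.76) = 170.7 m³/day.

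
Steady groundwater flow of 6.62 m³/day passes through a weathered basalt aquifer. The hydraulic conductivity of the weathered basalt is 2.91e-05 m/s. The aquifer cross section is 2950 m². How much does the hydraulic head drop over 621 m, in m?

Convert K: 2.91e-05 m/s × 86400 = 2.514 m/day.
From Q = K·A·i, i = Q / (K·A) = 6.62 / (2.514 × 2950) = 0.0008925.
Head loss Δh = i · L = 0.0008925 × 621 = 0.5543 m.

0.554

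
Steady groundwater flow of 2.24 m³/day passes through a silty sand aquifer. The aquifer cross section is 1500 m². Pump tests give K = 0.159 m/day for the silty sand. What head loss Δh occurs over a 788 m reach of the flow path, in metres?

From Q = K·A·i, i = Q / (K·A) = 2.24 / (0.1590 × 1500) = 0.009392.
Head loss Δh = i · L = 0.009392 × 788 = 7.401 m.

7.40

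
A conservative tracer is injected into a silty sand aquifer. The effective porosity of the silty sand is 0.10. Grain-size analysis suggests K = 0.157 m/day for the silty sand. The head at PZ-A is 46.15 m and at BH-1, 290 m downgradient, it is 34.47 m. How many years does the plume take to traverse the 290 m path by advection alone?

12.6

Hydraulic gradient i = (46.15 − 34.47) / 290 = 11.68 / 290 = 0.04028.
Darcy flux q = K · i = 0.1570 × 0.04028 = 0.006323 m/day.
Seepage velocity v = q / n_e = 0.006323 / 0.10 = 0.06323 m/day.
Travel time t = L / v = 290 / 0.06323 = 4586 days = 12.56 years.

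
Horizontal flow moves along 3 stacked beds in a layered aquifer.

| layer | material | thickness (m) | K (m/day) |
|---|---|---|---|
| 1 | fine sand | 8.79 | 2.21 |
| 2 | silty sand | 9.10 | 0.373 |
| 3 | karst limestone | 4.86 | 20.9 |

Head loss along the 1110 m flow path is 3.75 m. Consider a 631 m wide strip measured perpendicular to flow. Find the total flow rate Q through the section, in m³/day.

Flow is parallel to layering, so each bed carries its own Darcy discharge and the transmissivities add.
Σ(K_i·b_i) = 2.21×8.79 + 0.373×9.10 + 20.9×4.86 = 124.4 m²/day.
Hydraulic gradient i = Δh / L = 3.75 / 1110 = 0.003378.
Q = Σ(K_i·b_i) · W · i = 124.4 × 631 × 0.003378 = 265.2 m³/day.

265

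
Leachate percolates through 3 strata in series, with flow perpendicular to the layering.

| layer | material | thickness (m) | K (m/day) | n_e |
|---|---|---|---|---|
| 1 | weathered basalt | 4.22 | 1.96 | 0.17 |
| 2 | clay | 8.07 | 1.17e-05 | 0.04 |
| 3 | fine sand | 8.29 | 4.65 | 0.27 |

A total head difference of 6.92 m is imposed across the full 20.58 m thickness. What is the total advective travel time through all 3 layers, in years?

With flow normal to the layers, continuity requires the same specific discharge q through every layer.
Σ(b_i/K_i) = 4.22/1.96 + 8.07/1.17e-05 + 8.29/4.65 = 6.897e+05 d.
q = Δh / Σ(b_i/K_i) = 6.92 / 6.897e+05 = 1.003e-05 m/day.
In each layer the seepage velocity is v_i = q/n_i, so the layer transit time is t_i = b_i·n_i / q:
  layer 1 (weathered basalt): t_1 = 4.22 × 0.17 / 1.003e-05 = 71506 d
  layer 2 (clay): t_2 = 8.07 × 0.04 / 1.003e-05 = 32175 d
  layer 3 (fine sand): t_3 = 8.29 × 0.27 / 1.003e-05 = 2.231e+05 d
Total t = Σ t_i = 3.268e+05 days = 894.7 years.

895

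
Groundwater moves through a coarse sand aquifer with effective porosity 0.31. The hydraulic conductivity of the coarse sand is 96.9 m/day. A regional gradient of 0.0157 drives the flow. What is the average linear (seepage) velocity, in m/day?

Hydraulic gradient i = 0.0157.
Darcy flux q = K · i = 96.90 × 0.01570 = 1.521 m/day.
Seepage velocity v = q / n_e = 1.521 / 0.31 = 4.908 m/day.

4.91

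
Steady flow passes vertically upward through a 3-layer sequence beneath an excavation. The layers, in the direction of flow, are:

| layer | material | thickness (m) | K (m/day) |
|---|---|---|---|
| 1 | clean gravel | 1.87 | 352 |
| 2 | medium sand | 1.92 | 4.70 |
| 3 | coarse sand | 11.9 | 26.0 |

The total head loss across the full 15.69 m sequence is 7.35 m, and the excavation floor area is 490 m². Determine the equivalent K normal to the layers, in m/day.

18.0

Flow is perpendicular to layering, so the layers act in series and the equivalent K is the thickness-weighted harmonic mean.
Total thickness L = 1.87 + 1.92 + 11.9 = 15.69 m.
Σ(b_i/K_i) = 1.87/352 + 1.92/4.70 + 11.9/26.0 = 0.8715 d.
K_eq = L / Σ(b_i/K_i) = 15.69 / 0.8715 = 18.00 m/day.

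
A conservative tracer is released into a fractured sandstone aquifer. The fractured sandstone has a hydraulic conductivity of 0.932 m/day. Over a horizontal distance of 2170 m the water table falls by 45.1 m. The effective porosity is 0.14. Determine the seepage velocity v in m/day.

Hydraulic gradient i = Δh / L = 45.1 / 2170 = 0.02078.
Darcy flux q = K · i = 0.9320 × 0.02078 = 0.01937 m/day.
Seepage velocity v = q / n_e = 0.01937 / 0.14 = 0.1384 m/day.

0.138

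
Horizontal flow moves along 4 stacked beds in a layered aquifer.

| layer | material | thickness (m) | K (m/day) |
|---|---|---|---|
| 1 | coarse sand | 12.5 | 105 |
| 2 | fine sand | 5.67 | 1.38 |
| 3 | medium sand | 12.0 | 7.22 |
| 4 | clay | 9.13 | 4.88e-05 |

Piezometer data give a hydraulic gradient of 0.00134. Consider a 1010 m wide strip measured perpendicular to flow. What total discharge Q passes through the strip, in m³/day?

1900

Flow is parallel to layering, so each bed carries its own Darcy discharge and the transmissivities add.
Σ(K_i·b_i) = 105×12.5 + 1.38×5.67 + 7.22×12.0 + 4.88e-05×9.13 = 1407 m²/day.
Hydraulic gradient i = 0.00134.
Q = Σ(K_i·b_i) · W · i = 1407 × 1010 × 0.001340 = 1904 m³/day.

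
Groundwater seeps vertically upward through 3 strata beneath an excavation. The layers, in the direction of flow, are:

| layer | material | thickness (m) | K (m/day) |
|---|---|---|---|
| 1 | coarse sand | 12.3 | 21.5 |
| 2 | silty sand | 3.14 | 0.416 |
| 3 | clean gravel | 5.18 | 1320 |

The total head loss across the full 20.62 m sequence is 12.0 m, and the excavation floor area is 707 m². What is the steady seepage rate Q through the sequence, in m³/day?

1040

Flow is perpendicular to layering, so the layers act in series and the equivalent K is the thickness-weighted harmonic mean.
Total thickness L = 12.3 + 3.14 + 5.18 = 20.62 m.
Σ(b_i/K_i) = 12.3/21.5 + 3.14/0.416 + 5.18/1320 = 8.124 d.
K_eq = L / Σ(b_i/K_i) = 20.62 / 8.124 = 2.538 m/day.
Q = K_eq · A · (Δh/L) = 2.538 × 707 × (12.0/20.62) = 1044 m³/day.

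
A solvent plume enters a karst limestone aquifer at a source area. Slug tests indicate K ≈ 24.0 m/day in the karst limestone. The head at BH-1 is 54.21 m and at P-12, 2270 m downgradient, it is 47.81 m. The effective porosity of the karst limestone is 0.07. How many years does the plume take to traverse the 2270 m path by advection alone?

Hydraulic gradient i = (54.21 − 47.81) / 2270 = 6.4 / 2270 = 0.002819.
Darcy flux q = K · i = 24.00 × 0.002819 = 0.06767 m/day.
Seepage velocity v = q / n_e = 0.06767 / 0.07 = 0.9666 m/day.
Travel time t = L / v = 2270 / 0.9666 = 2348 days = 6.429 years.

6.43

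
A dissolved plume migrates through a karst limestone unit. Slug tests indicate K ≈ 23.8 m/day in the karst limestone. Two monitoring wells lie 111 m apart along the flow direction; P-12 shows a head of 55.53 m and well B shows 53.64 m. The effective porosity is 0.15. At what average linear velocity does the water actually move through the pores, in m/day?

Hydraulic gradient i = (55.53 − 53.64) / 111 = 1.89 / 111 = 0.01703.
Darcy flux q = K · i = 23.80 × 0.01703 = 0.4052 m/day.
Seepage velocity v = q / n_e = 0.4052 / 0.15 = 2.702 m/day.

2.70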